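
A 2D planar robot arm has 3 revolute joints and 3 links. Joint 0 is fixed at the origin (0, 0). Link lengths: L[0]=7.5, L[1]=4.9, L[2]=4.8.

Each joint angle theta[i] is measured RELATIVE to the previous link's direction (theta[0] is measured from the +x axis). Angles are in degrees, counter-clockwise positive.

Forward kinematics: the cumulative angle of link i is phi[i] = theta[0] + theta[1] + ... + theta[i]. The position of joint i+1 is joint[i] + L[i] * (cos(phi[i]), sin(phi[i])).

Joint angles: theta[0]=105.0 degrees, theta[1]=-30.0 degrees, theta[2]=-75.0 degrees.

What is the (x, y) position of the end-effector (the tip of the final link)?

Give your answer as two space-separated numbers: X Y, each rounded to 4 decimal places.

joint[0] = (0.0000, 0.0000)  (base)
link 0: phi[0] = 105 = 105 deg
  cos(105 deg) = -0.2588, sin(105 deg) = 0.9659
  joint[1] = (0.0000, 0.0000) + 7.5 * (-0.2588, 0.9659) = (0.0000 + -1.9411, 0.0000 + 7.2444) = (-1.9411, 7.2444)
link 1: phi[1] = 105 + -30 = 75 deg
  cos(75 deg) = 0.2588, sin(75 deg) = 0.9659
  joint[2] = (-1.9411, 7.2444) + 4.9 * (0.2588, 0.9659) = (-1.9411 + 1.2682, 7.2444 + 4.7330) = (-0.6729, 11.9775)
link 2: phi[2] = 105 + -30 + -75 = 0 deg
  cos(0 deg) = 1.0000, sin(0 deg) = 0.0000
  joint[3] = (-0.6729, 11.9775) + 4.8 * (1.0000, 0.0000) = (-0.6729 + 4.8000, 11.9775 + 0.0000) = (4.1271, 11.9775)
End effector: (4.1271, 11.9775)

Answer: 4.1271 11.9775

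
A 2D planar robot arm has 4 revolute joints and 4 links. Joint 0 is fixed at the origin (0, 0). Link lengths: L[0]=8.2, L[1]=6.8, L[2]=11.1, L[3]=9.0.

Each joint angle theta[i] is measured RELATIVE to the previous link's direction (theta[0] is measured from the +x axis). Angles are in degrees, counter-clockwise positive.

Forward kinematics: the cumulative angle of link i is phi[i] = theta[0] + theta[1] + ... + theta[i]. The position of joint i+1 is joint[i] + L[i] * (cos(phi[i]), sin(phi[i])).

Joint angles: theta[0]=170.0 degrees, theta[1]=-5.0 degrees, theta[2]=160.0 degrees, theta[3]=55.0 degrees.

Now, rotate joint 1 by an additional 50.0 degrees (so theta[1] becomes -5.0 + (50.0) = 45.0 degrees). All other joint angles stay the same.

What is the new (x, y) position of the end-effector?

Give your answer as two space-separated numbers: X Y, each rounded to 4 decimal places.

joint[0] = (0.0000, 0.0000)  (base)
link 0: phi[0] = 170 = 170 deg
  cos(170 deg) = -0.9848, sin(170 deg) = 0.1736
  joint[1] = (0.0000, 0.0000) + 8.2 * (-0.9848, 0.1736) = (0.0000 + -8.0754, 0.0000 + 1.4239) = (-8.0754, 1.4239)
link 1: phi[1] = 170 + 45 = 215 deg
  cos(215 deg) = -0.8192, sin(215 deg) = -0.5736
  joint[2] = (-8.0754, 1.4239) + 6.8 * (-0.8192, -0.5736) = (-8.0754 + -5.5702, 1.4239 + -3.9003) = (-13.6457, -2.4764)
link 2: phi[2] = 170 + 45 + 160 = 375 deg
  cos(375 deg) = 0.9659, sin(375 deg) = 0.2588
  joint[3] = (-13.6457, -2.4764) + 11.1 * (0.9659, 0.2588) = (-13.6457 + 10.7218, -2.4764 + 2.8729) = (-2.9239, 0.3965)
link 3: phi[3] = 170 + 45 + 160 + 55 = 430 deg
  cos(430 deg) = 0.3420, sin(430 deg) = 0.9397
  joint[4] = (-2.9239, 0.3965) + 9 * (0.3420, 0.9397) = (-2.9239 + 3.0782, 0.3965 + 8.4572) = (0.1543, 8.8537)
End effector: (0.1543, 8.8537)

Answer: 0.1543 8.8537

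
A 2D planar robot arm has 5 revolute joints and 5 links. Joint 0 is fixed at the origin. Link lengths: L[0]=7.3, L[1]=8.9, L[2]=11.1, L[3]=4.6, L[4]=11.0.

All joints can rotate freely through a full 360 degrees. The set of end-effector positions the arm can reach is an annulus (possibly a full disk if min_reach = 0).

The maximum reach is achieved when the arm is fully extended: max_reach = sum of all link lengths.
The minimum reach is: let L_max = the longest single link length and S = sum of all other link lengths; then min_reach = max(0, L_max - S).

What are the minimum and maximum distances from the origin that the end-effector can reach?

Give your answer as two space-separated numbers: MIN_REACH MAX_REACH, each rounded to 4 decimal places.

Link lengths: [7.3, 8.9, 11.1, 4.6, 11.0]
max_reach = 7.3 + 8.9 + 11.1 + 4.6 + 11 = 42.9
L_max = max([7.3, 8.9, 11.1, 4.6, 11.0]) = 11.1
S (sum of others) = 42.9 - 11.1 = 31.8
min_reach = max(0, 11.1 - 31.8) = max(0, -20.7) = 0

Answer: 0.0000 42.9000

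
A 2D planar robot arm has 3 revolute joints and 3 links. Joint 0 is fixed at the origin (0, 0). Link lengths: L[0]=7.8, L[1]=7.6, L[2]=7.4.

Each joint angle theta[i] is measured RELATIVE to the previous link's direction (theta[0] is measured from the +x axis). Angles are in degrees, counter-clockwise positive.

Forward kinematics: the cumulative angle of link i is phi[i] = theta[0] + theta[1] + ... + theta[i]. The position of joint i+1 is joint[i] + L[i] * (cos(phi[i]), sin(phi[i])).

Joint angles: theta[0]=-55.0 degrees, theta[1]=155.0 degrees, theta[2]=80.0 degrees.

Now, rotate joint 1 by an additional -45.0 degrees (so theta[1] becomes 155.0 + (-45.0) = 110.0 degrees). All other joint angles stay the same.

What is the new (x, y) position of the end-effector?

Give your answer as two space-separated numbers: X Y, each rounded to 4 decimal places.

joint[0] = (0.0000, 0.0000)  (base)
link 0: phi[0] = -55 = -55 deg
  cos(-55 deg) = 0.5736, sin(-55 deg) = -0.8192
  joint[1] = (0.0000, 0.0000) + 7.8 * (0.5736, -0.8192) = (0.0000 + 4.4739, 0.0000 + -6.3894) = (4.4739, -6.3894)
link 1: phi[1] = -55 + 110 = 55 deg
  cos(55 deg) = 0.5736, sin(55 deg) = 0.8192
  joint[2] = (4.4739, -6.3894) + 7.6 * (0.5736, 0.8192) = (4.4739 + 4.3592, -6.3894 + 6.2256) = (8.8331, -0.1638)
link 2: phi[2] = -55 + 110 + 80 = 135 deg
  cos(135 deg) = -0.7071, sin(135 deg) = 0.7071
  joint[3] = (8.8331, -0.1638) + 7.4 * (-0.7071, 0.7071) = (8.8331 + -5.2326, -0.1638 + 5.2326) = (3.6005, 5.0688)
End effector: (3.6005, 5.0688)

Answer: 3.6005 5.0688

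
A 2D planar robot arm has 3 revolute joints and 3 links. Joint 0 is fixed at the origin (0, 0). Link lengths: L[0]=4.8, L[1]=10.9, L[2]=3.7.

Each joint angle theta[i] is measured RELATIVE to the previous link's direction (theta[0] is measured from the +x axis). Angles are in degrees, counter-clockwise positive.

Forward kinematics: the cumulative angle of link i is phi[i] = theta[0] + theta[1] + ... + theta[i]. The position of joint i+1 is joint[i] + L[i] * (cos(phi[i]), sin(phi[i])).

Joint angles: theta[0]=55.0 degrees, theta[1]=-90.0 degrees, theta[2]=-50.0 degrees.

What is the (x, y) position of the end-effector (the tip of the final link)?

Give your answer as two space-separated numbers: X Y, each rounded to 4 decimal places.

joint[0] = (0.0000, 0.0000)  (base)
link 0: phi[0] = 55 = 55 deg
  cos(55 deg) = 0.5736, sin(55 deg) = 0.8192
  joint[1] = (0.0000, 0.0000) + 4.8 * (0.5736, 0.8192) = (0.0000 + 2.7532, 0.0000 + 3.9319) = (2.7532, 3.9319)
link 1: phi[1] = 55 + -90 = -35 deg
  cos(-35 deg) = 0.8192, sin(-35 deg) = -0.5736
  joint[2] = (2.7532, 3.9319) + 10.9 * (0.8192, -0.5736) = (2.7532 + 8.9288, 3.9319 + -6.2520) = (11.6819, -2.3201)
link 2: phi[2] = 55 + -90 + -50 = -85 deg
  cos(-85 deg) = 0.0872, sin(-85 deg) = -0.9962
  joint[3] = (11.6819, -2.3201) + 3.7 * (0.0872, -0.9962) = (11.6819 + 0.3225, -2.3201 + -3.6859) = (12.0044, -6.0060)
End effector: (12.0044, -6.0060)

Answer: 12.0044 -6.0060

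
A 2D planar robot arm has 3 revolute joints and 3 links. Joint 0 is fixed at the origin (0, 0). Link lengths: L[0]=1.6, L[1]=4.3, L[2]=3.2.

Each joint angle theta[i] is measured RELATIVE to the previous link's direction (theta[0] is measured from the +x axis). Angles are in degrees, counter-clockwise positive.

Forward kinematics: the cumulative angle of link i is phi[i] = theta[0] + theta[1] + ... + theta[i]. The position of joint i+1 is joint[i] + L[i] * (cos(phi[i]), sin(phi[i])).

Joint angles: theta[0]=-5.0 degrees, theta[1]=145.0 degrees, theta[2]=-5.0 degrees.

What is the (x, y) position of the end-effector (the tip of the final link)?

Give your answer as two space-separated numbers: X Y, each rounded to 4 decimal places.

joint[0] = (0.0000, 0.0000)  (base)
link 0: phi[0] = -5 = -5 deg
  cos(-5 deg) = 0.9962, sin(-5 deg) = -0.0872
  joint[1] = (0.0000, 0.0000) + 1.6 * (0.9962, -0.0872) = (0.0000 + 1.5939, 0.0000 + -0.1394) = (1.5939, -0.1394)
link 1: phi[1] = -5 + 145 = 140 deg
  cos(140 deg) = -0.7660, sin(140 deg) = 0.6428
  joint[2] = (1.5939, -0.1394) + 4.3 * (-0.7660, 0.6428) = (1.5939 + -3.2940, -0.1394 + 2.7640) = (-1.7001, 2.6245)
link 2: phi[2] = -5 + 145 + -5 = 135 deg
  cos(135 deg) = -0.7071, sin(135 deg) = 0.7071
  joint[3] = (-1.7001, 2.6245) + 3.2 * (-0.7071, 0.7071) = (-1.7001 + -2.2627, 2.6245 + 2.2627) = (-3.9628, 4.8873)
End effector: (-3.9628, 4.8873)

Answer: -3.9628 4.8873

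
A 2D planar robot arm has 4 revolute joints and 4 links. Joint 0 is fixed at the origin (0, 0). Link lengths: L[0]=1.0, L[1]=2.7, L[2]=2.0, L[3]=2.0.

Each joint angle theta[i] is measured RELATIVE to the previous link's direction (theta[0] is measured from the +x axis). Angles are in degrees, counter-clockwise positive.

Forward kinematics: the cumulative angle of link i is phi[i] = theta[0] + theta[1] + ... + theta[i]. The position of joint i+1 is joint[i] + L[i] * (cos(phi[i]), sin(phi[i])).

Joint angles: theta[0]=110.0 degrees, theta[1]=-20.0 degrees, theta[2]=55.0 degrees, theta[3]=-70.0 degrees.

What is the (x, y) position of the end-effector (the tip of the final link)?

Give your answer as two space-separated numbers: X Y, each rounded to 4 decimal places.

joint[0] = (0.0000, 0.0000)  (base)
link 0: phi[0] = 110 = 110 deg
  cos(110 deg) = -0.3420, sin(110 deg) = 0.9397
  joint[1] = (0.0000, 0.0000) + 1 * (-0.3420, 0.9397) = (0.0000 + -0.3420, 0.0000 + 0.9397) = (-0.3420, 0.9397)
link 1: phi[1] = 110 + -20 = 90 deg
  cos(90 deg) = 0.0000, sin(90 deg) = 1.0000
  joint[2] = (-0.3420, 0.9397) + 2.7 * (0.0000, 1.0000) = (-0.3420 + 0.0000, 0.9397 + 2.7000) = (-0.3420, 3.6397)
link 2: phi[2] = 110 + -20 + 55 = 145 deg
  cos(145 deg) = -0.8192, sin(145 deg) = 0.5736
  joint[3] = (-0.3420, 3.6397) + 2 * (-0.8192, 0.5736) = (-0.3420 + -1.6383, 3.6397 + 1.1472) = (-1.9803, 4.7868)
link 3: phi[3] = 110 + -20 + 55 + -70 = 75 deg
  cos(75 deg) = 0.2588, sin(75 deg) = 0.9659
  joint[4] = (-1.9803, 4.7868) + 2 * (0.2588, 0.9659) = (-1.9803 + 0.5176, 4.7868 + 1.9319) = (-1.4627, 6.7187)
End effector: (-1.4627, 6.7187)

Answer: -1.4627 6.7187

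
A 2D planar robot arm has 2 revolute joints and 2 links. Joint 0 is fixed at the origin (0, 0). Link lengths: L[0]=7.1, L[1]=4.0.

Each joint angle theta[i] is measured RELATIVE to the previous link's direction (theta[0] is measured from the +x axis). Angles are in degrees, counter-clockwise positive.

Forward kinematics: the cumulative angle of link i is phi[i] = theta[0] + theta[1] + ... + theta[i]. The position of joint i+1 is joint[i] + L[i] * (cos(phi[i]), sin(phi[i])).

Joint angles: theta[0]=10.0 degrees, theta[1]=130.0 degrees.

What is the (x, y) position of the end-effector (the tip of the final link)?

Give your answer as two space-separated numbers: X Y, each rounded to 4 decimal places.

Answer: 3.9280 3.8041

Derivation:
joint[0] = (0.0000, 0.0000)  (base)
link 0: phi[0] = 10 = 10 deg
  cos(10 deg) = 0.9848, sin(10 deg) = 0.1736
  joint[1] = (0.0000, 0.0000) + 7.1 * (0.9848, 0.1736) = (0.0000 + 6.9921, 0.0000 + 1.2329) = (6.9921, 1.2329)
link 1: phi[1] = 10 + 130 = 140 deg
  cos(140 deg) = -0.7660, sin(140 deg) = 0.6428
  joint[2] = (6.9921, 1.2329) + 4 * (-0.7660, 0.6428) = (6.9921 + -3.0642, 1.2329 + 2.5712) = (3.9280, 3.8041)
End effector: (3.9280, 3.8041)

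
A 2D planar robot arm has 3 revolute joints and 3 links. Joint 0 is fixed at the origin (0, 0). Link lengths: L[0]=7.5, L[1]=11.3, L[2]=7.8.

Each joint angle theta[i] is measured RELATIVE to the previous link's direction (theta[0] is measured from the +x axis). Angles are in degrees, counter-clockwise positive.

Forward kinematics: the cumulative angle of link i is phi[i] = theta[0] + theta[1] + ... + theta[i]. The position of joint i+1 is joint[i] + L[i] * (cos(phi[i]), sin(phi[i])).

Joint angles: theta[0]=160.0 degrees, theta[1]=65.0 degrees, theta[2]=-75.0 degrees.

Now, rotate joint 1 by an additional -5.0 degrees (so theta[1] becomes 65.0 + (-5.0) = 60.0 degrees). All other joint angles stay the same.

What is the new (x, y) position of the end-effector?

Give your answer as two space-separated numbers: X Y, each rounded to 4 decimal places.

Answer: -22.0934 -0.2245

Derivation:
joint[0] = (0.0000, 0.0000)  (base)
link 0: phi[0] = 160 = 160 deg
  cos(160 deg) = -0.9397, sin(160 deg) = 0.3420
  joint[1] = (0.0000, 0.0000) + 7.5 * (-0.9397, 0.3420) = (0.0000 + -7.0477, 0.0000 + 2.5652) = (-7.0477, 2.5652)
link 1: phi[1] = 160 + 60 = 220 deg
  cos(220 deg) = -0.7660, sin(220 deg) = -0.6428
  joint[2] = (-7.0477, 2.5652) + 11.3 * (-0.7660, -0.6428) = (-7.0477 + -8.6563, 2.5652 + -7.2635) = (-15.7040, -4.6983)
link 2: phi[2] = 160 + 60 + -75 = 145 deg
  cos(145 deg) = -0.8192, sin(145 deg) = 0.5736
  joint[3] = (-15.7040, -4.6983) + 7.8 * (-0.8192, 0.5736) = (-15.7040 + -6.3894, -4.6983 + 4.4739) = (-22.0934, -0.2245)
End effector: (-22.0934, -0.2245)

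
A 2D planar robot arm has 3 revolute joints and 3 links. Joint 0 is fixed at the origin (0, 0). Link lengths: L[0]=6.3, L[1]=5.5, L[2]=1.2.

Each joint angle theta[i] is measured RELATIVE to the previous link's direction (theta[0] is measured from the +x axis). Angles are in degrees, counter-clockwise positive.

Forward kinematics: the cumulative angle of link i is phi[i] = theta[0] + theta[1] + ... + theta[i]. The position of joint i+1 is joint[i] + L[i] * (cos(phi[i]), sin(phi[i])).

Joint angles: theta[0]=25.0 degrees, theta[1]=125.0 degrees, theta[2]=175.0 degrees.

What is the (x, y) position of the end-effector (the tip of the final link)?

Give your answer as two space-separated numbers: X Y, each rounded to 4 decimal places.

Answer: 1.9296 4.7242

Derivation:
joint[0] = (0.0000, 0.0000)  (base)
link 0: phi[0] = 25 = 25 deg
  cos(25 deg) = 0.9063, sin(25 deg) = 0.4226
  joint[1] = (0.0000, 0.0000) + 6.3 * (0.9063, 0.4226) = (0.0000 + 5.7097, 0.0000 + 2.6625) = (5.7097, 2.6625)
link 1: phi[1] = 25 + 125 = 150 deg
  cos(150 deg) = -0.8660, sin(150 deg) = 0.5000
  joint[2] = (5.7097, 2.6625) + 5.5 * (-0.8660, 0.5000) = (5.7097 + -4.7631, 2.6625 + 2.7500) = (0.9466, 5.4125)
link 2: phi[2] = 25 + 125 + 175 = 325 deg
  cos(325 deg) = 0.8192, sin(325 deg) = -0.5736
  joint[3] = (0.9466, 5.4125) + 1.2 * (0.8192, -0.5736) = (0.9466 + 0.9830, 5.4125 + -0.6883) = (1.9296, 4.7242)
End effector: (1.9296, 4.7242)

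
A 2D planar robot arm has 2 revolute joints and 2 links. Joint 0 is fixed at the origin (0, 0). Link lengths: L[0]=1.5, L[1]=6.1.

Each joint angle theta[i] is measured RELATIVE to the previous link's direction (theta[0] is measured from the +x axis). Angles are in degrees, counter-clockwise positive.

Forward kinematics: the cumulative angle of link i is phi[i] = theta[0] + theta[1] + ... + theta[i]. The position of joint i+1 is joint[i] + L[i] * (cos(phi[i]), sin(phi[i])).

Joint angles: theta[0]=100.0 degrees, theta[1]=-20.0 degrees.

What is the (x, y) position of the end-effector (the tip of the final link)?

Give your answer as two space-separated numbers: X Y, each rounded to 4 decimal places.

joint[0] = (0.0000, 0.0000)  (base)
link 0: phi[0] = 100 = 100 deg
  cos(100 deg) = -0.1736, sin(100 deg) = 0.9848
  joint[1] = (0.0000, 0.0000) + 1.5 * (-0.1736, 0.9848) = (0.0000 + -0.2605, 0.0000 + 1.4772) = (-0.2605, 1.4772)
link 1: phi[1] = 100 + -20 = 80 deg
  cos(80 deg) = 0.1736, sin(80 deg) = 0.9848
  joint[2] = (-0.2605, 1.4772) + 6.1 * (0.1736, 0.9848) = (-0.2605 + 1.0593, 1.4772 + 6.0073) = (0.7988, 7.4845)
End effector: (0.7988, 7.4845)

Answer: 0.7988 7.4845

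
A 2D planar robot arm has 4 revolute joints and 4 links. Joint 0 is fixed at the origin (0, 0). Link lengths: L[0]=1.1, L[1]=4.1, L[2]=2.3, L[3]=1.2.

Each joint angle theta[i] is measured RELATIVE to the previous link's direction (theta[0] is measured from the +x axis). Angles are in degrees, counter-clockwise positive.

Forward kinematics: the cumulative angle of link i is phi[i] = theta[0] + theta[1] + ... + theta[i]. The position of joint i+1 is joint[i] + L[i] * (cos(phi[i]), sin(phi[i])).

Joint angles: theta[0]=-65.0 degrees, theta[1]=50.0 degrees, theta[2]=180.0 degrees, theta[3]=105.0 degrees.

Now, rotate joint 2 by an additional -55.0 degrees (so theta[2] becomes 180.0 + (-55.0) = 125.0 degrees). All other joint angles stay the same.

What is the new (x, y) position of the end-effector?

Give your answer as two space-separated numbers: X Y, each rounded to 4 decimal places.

joint[0] = (0.0000, 0.0000)  (base)
link 0: phi[0] = -65 = -65 deg
  cos(-65 deg) = 0.4226, sin(-65 deg) = -0.9063
  joint[1] = (0.0000, 0.0000) + 1.1 * (0.4226, -0.9063) = (0.0000 + 0.4649, 0.0000 + -0.9969) = (0.4649, -0.9969)
link 1: phi[1] = -65 + 50 = -15 deg
  cos(-15 deg) = 0.9659, sin(-15 deg) = -0.2588
  joint[2] = (0.4649, -0.9969) + 4.1 * (0.9659, -0.2588) = (0.4649 + 3.9603, -0.9969 + -1.0612) = (4.4252, -2.0581)
link 2: phi[2] = -65 + 50 + 125 = 110 deg
  cos(110 deg) = -0.3420, sin(110 deg) = 0.9397
  joint[3] = (4.4252, -2.0581) + 2.3 * (-0.3420, 0.9397) = (4.4252 + -0.7866, -2.0581 + 2.1613) = (3.6385, 0.1032)
link 3: phi[3] = -65 + 50 + 125 + 105 = 215 deg
  cos(215 deg) = -0.8192, sin(215 deg) = -0.5736
  joint[4] = (3.6385, 0.1032) + 1.2 * (-0.8192, -0.5736) = (3.6385 + -0.9830, 0.1032 + -0.6883) = (2.6555, -0.5851)
End effector: (2.6555, -0.5851)

Answer: 2.6555 -0.5851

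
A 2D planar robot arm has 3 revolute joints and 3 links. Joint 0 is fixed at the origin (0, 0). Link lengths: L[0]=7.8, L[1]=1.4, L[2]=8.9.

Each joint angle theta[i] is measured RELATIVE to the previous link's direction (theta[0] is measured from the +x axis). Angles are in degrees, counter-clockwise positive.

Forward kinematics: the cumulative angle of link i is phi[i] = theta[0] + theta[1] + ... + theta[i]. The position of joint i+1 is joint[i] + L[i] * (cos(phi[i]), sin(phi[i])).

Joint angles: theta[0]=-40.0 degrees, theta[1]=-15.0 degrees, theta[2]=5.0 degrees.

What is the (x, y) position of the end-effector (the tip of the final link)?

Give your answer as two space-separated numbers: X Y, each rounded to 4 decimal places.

Answer: 12.4990 -12.9784

Derivation:
joint[0] = (0.0000, 0.0000)  (base)
link 0: phi[0] = -40 = -40 deg
  cos(-40 deg) = 0.7660, sin(-40 deg) = -0.6428
  joint[1] = (0.0000, 0.0000) + 7.8 * (0.7660, -0.6428) = (0.0000 + 5.9751, 0.0000 + -5.0137) = (5.9751, -5.0137)
link 1: phi[1] = -40 + -15 = -55 deg
  cos(-55 deg) = 0.5736, sin(-55 deg) = -0.8192
  joint[2] = (5.9751, -5.0137) + 1.4 * (0.5736, -0.8192) = (5.9751 + 0.8030, -5.0137 + -1.1468) = (6.7782, -6.1606)
link 2: phi[2] = -40 + -15 + 5 = -50 deg
  cos(-50 deg) = 0.6428, sin(-50 deg) = -0.7660
  joint[3] = (6.7782, -6.1606) + 8.9 * (0.6428, -0.7660) = (6.7782 + 5.7208, -6.1606 + -6.8178) = (12.4990, -12.9784)
End effector: (12.4990, -12.9784)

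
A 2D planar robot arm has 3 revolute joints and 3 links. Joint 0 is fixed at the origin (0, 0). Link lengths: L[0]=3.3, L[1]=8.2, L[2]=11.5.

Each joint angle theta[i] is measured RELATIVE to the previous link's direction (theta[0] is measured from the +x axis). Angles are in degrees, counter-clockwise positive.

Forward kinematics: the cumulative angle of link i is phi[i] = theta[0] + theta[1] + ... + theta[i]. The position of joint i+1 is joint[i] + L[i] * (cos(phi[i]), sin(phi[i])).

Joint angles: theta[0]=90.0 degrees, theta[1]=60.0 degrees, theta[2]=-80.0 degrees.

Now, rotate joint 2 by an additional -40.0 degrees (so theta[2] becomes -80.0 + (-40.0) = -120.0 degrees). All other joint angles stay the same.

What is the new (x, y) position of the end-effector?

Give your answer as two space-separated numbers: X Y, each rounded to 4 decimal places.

joint[0] = (0.0000, 0.0000)  (base)
link 0: phi[0] = 90 = 90 deg
  cos(90 deg) = 0.0000, sin(90 deg) = 1.0000
  joint[1] = (0.0000, 0.0000) + 3.3 * (0.0000, 1.0000) = (0.0000 + 0.0000, 0.0000 + 3.3000) = (0.0000, 3.3000)
link 1: phi[1] = 90 + 60 = 150 deg
  cos(150 deg) = -0.8660, sin(150 deg) = 0.5000
  joint[2] = (0.0000, 3.3000) + 8.2 * (-0.8660, 0.5000) = (0.0000 + -7.1014, 3.3000 + 4.1000) = (-7.1014, 7.4000)
link 2: phi[2] = 90 + 60 + -120 = 30 deg
  cos(30 deg) = 0.8660, sin(30 deg) = 0.5000
  joint[3] = (-7.1014, 7.4000) + 11.5 * (0.8660, 0.5000) = (-7.1014 + 9.9593, 7.4000 + 5.7500) = (2.8579, 13.1500)
End effector: (2.8579, 13.1500)

Answer: 2.8579 13.1500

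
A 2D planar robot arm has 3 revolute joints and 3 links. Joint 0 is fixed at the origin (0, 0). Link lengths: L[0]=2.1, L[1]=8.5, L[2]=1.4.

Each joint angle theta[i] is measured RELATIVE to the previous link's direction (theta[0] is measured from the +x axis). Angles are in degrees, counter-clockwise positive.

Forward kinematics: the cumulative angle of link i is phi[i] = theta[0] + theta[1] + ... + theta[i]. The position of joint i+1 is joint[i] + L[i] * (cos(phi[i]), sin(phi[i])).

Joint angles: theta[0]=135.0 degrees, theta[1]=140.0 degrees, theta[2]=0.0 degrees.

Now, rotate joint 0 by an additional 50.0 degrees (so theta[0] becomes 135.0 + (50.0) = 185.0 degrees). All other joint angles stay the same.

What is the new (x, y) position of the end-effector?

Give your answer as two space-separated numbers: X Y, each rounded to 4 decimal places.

Answer: 6.0176 -5.8614

Derivation:
joint[0] = (0.0000, 0.0000)  (base)
link 0: phi[0] = 185 = 185 deg
  cos(185 deg) = -0.9962, sin(185 deg) = -0.0872
  joint[1] = (0.0000, 0.0000) + 2.1 * (-0.9962, -0.0872) = (0.0000 + -2.0920, 0.0000 + -0.1830) = (-2.0920, -0.1830)
link 1: phi[1] = 185 + 140 = 325 deg
  cos(325 deg) = 0.8192, sin(325 deg) = -0.5736
  joint[2] = (-2.0920, -0.1830) + 8.5 * (0.8192, -0.5736) = (-2.0920 + 6.9628, -0.1830 + -4.8754) = (4.8708, -5.0584)
link 2: phi[2] = 185 + 140 + 0 = 325 deg
  cos(325 deg) = 0.8192, sin(325 deg) = -0.5736
  joint[3] = (4.8708, -5.0584) + 1.4 * (0.8192, -0.5736) = (4.8708 + 1.1468, -5.0584 + -0.8030) = (6.0176, -5.8614)
End effector: (6.0176, -5.8614)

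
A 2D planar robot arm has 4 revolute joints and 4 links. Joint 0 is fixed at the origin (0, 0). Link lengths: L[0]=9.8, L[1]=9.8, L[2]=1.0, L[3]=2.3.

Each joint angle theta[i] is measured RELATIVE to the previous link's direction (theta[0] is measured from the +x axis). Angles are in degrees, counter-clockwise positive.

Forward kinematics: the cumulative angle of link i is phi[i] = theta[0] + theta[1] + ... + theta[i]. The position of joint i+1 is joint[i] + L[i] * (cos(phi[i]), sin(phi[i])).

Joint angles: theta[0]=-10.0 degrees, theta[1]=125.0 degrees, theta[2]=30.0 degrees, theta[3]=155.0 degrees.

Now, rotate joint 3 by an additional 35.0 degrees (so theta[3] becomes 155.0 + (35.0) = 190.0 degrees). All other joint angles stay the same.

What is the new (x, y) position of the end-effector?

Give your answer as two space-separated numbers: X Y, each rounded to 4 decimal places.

Answer: 6.7748 6.7816

Derivation:
joint[0] = (0.0000, 0.0000)  (base)
link 0: phi[0] = -10 = -10 deg
  cos(-10 deg) = 0.9848, sin(-10 deg) = -0.1736
  joint[1] = (0.0000, 0.0000) + 9.8 * (0.9848, -0.1736) = (0.0000 + 9.6511, 0.0000 + -1.7018) = (9.6511, -1.7018)
link 1: phi[1] = -10 + 125 = 115 deg
  cos(115 deg) = -0.4226, sin(115 deg) = 0.9063
  joint[2] = (9.6511, -1.7018) + 9.8 * (-0.4226, 0.9063) = (9.6511 + -4.1417, -1.7018 + 8.8818) = (5.5095, 7.1801)
link 2: phi[2] = -10 + 125 + 30 = 145 deg
  cos(145 deg) = -0.8192, sin(145 deg) = 0.5736
  joint[3] = (5.5095, 7.1801) + 1 * (-0.8192, 0.5736) = (5.5095 + -0.8192, 7.1801 + 0.5736) = (4.6903, 7.7536)
link 3: phi[3] = -10 + 125 + 30 + 190 = 335 deg
  cos(335 deg) = 0.9063, sin(335 deg) = -0.4226
  joint[4] = (4.6903, 7.7536) + 2.3 * (0.9063, -0.4226) = (4.6903 + 2.0845, 7.7536 + -0.9720) = (6.7748, 6.7816)
End effector: (6.7748, 6.7816)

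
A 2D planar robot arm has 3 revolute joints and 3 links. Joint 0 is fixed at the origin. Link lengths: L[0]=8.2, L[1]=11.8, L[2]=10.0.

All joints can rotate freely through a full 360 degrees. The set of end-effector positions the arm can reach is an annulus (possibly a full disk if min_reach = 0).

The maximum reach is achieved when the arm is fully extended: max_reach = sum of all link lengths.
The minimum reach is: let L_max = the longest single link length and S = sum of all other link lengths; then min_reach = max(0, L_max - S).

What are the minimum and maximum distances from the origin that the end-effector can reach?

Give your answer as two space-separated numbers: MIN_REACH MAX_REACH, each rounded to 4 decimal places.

Answer: 0.0000 30.0000

Derivation:
Link lengths: [8.2, 11.8, 10.0]
max_reach = 8.2 + 11.8 + 10 = 30
L_max = max([8.2, 11.8, 10.0]) = 11.8
S (sum of others) = 30 - 11.8 = 18.2
min_reach = max(0, 11.8 - 18.2) = max(0, -6.4) = 0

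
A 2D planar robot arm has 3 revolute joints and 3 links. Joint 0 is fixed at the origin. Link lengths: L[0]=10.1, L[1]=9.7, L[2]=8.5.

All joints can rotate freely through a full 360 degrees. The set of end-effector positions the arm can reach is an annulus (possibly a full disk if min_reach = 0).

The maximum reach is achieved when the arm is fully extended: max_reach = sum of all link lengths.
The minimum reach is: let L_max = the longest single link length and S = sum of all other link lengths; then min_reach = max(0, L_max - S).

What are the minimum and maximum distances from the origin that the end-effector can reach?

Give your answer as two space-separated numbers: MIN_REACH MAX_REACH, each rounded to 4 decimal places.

Answer: 0.0000 28.3000

Derivation:
Link lengths: [10.1, 9.7, 8.5]
max_reach = 10.1 + 9.7 + 8.5 = 28.3
L_max = max([10.1, 9.7, 8.5]) = 10.1
S (sum of others) = 28.3 - 10.1 = 18.2
min_reach = max(0, 10.1 - 18.2) = max(0, -8.1) = 0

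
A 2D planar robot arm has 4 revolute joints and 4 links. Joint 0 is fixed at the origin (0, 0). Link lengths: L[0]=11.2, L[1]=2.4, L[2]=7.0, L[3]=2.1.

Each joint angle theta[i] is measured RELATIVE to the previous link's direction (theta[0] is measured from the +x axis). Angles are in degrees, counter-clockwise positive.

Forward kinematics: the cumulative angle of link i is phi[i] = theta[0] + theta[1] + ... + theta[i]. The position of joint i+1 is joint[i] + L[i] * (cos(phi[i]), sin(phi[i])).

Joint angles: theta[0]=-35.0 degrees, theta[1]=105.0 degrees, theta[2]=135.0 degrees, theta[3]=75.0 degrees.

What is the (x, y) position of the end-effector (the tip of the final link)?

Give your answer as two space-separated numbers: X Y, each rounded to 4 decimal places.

Answer: 4.0159 -9.1952

Derivation:
joint[0] = (0.0000, 0.0000)  (base)
link 0: phi[0] = -35 = -35 deg
  cos(-35 deg) = 0.8192, sin(-35 deg) = -0.5736
  joint[1] = (0.0000, 0.0000) + 11.2 * (0.8192, -0.5736) = (0.0000 + 9.1745, 0.0000 + -6.4241) = (9.1745, -6.4241)
link 1: phi[1] = -35 + 105 = 70 deg
  cos(70 deg) = 0.3420, sin(70 deg) = 0.9397
  joint[2] = (9.1745, -6.4241) + 2.4 * (0.3420, 0.9397) = (9.1745 + 0.8208, -6.4241 + 2.2553) = (9.9954, -4.1688)
link 2: phi[2] = -35 + 105 + 135 = 205 deg
  cos(205 deg) = -0.9063, sin(205 deg) = -0.4226
  joint[3] = (9.9954, -4.1688) + 7 * (-0.9063, -0.4226) = (9.9954 + -6.3442, -4.1688 + -2.9583) = (3.6512, -7.1271)
link 3: phi[3] = -35 + 105 + 135 + 75 = 280 deg
  cos(280 deg) = 0.1736, sin(280 deg) = -0.9848
  joint[4] = (3.6512, -7.1271) + 2.1 * (0.1736, -0.9848) = (3.6512 + 0.3647, -7.1271 + -2.0681) = (4.0159, -9.1952)
End effector: (4.0159, -9.1952)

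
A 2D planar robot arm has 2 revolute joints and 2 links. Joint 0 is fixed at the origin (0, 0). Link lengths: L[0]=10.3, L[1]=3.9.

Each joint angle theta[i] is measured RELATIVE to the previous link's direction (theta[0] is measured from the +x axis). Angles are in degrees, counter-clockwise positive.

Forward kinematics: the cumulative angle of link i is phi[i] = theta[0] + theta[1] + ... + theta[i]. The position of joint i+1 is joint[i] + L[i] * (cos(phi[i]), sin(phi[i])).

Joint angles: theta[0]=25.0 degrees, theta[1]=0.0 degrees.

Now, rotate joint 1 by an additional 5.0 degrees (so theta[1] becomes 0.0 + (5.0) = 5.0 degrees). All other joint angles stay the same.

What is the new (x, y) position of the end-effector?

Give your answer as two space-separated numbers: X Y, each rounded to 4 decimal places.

joint[0] = (0.0000, 0.0000)  (base)
link 0: phi[0] = 25 = 25 deg
  cos(25 deg) = 0.9063, sin(25 deg) = 0.4226
  joint[1] = (0.0000, 0.0000) + 10.3 * (0.9063, 0.4226) = (0.0000 + 9.3350, 0.0000 + 4.3530) = (9.3350, 4.3530)
link 1: phi[1] = 25 + 5 = 30 deg
  cos(30 deg) = 0.8660, sin(30 deg) = 0.5000
  joint[2] = (9.3350, 4.3530) + 3.9 * (0.8660, 0.5000) = (9.3350 + 3.3775, 4.3530 + 1.9500) = (12.7125, 6.3030)
End effector: (12.7125, 6.3030)

Answer: 12.7125 6.3030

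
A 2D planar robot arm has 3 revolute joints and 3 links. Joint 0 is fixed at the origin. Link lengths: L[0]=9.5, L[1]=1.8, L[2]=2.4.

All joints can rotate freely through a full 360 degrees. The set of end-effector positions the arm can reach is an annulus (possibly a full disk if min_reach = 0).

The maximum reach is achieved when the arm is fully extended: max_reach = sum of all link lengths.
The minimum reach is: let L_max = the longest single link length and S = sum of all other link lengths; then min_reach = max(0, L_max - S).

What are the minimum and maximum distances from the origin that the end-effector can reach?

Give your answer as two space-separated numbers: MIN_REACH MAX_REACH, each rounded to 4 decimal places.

Link lengths: [9.5, 1.8, 2.4]
max_reach = 9.5 + 1.8 + 2.4 = 13.7
L_max = max([9.5, 1.8, 2.4]) = 9.5
S (sum of others) = 13.7 - 9.5 = 4.2
min_reach = max(0, 9.5 - 4.2) = max(0, 5.3) = 5.3

Answer: 5.3000 13.7000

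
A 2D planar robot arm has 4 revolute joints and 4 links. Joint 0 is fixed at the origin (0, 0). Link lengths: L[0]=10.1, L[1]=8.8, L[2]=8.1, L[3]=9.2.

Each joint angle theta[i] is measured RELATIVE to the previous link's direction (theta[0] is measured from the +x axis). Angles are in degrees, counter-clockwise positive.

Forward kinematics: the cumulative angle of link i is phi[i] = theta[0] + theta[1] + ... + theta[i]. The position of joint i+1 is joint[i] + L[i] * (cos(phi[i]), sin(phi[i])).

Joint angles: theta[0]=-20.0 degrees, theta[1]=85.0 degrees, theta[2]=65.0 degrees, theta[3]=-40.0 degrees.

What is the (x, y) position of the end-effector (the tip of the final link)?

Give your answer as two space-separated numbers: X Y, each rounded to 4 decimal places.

Answer: 8.0034 19.9261

Derivation:
joint[0] = (0.0000, 0.0000)  (base)
link 0: phi[0] = -20 = -20 deg
  cos(-20 deg) = 0.9397, sin(-20 deg) = -0.3420
  joint[1] = (0.0000, 0.0000) + 10.1 * (0.9397, -0.3420) = (0.0000 + 9.4909, 0.0000 + -3.4544) = (9.4909, -3.4544)
link 1: phi[1] = -20 + 85 = 65 deg
  cos(65 deg) = 0.4226, sin(65 deg) = 0.9063
  joint[2] = (9.4909, -3.4544) + 8.8 * (0.4226, 0.9063) = (9.4909 + 3.7190, -3.4544 + 7.9755) = (13.2099, 4.5211)
link 2: phi[2] = -20 + 85 + 65 = 130 deg
  cos(130 deg) = -0.6428, sin(130 deg) = 0.7660
  joint[3] = (13.2099, 4.5211) + 8.1 * (-0.6428, 0.7660) = (13.2099 + -5.2066, 4.5211 + 6.2050) = (8.0034, 10.7261)
link 3: phi[3] = -20 + 85 + 65 + -40 = 90 deg
  cos(90 deg) = 0.0000, sin(90 deg) = 1.0000
  joint[4] = (8.0034, 10.7261) + 9.2 * (0.0000, 1.0000) = (8.0034 + 0.0000, 10.7261 + 9.2000) = (8.0034, 19.9261)
End effector: (8.0034, 19.9261)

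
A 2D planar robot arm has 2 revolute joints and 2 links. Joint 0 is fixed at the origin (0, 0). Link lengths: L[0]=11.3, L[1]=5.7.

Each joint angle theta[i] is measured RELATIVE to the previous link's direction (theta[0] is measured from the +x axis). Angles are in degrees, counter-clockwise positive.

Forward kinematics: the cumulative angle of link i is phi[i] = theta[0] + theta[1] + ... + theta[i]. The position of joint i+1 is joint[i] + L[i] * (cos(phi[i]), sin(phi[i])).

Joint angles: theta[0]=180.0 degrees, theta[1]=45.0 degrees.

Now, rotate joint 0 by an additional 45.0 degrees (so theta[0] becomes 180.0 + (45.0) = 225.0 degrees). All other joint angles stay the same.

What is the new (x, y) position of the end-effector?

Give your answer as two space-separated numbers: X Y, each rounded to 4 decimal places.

Answer: -7.9903 -13.6903

Derivation:
joint[0] = (0.0000, 0.0000)  (base)
link 0: phi[0] = 225 = 225 deg
  cos(225 deg) = -0.7071, sin(225 deg) = -0.7071
  joint[1] = (0.0000, 0.0000) + 11.3 * (-0.7071, -0.7071) = (0.0000 + -7.9903, 0.0000 + -7.9903) = (-7.9903, -7.9903)
link 1: phi[1] = 225 + 45 = 270 deg
  cos(270 deg) = -0.0000, sin(270 deg) = -1.0000
  joint[2] = (-7.9903, -7.9903) + 5.7 * (-0.0000, -1.0000) = (-7.9903 + -0.0000, -7.9903 + -5.7000) = (-7.9903, -13.6903)
End effector: (-7.9903, -13.6903)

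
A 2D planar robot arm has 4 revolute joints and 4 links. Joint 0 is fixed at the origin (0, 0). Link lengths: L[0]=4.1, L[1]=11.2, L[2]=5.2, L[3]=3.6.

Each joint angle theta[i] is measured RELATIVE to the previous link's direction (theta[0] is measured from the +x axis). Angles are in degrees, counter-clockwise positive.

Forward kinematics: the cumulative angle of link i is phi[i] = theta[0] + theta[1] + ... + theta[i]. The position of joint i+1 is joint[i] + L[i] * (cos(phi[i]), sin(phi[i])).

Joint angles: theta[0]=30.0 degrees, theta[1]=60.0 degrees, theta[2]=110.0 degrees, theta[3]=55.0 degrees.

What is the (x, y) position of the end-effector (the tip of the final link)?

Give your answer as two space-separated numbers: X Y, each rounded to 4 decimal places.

joint[0] = (0.0000, 0.0000)  (base)
link 0: phi[0] = 30 = 30 deg
  cos(30 deg) = 0.8660, sin(30 deg) = 0.5000
  joint[1] = (0.0000, 0.0000) + 4.1 * (0.8660, 0.5000) = (0.0000 + 3.5507, 0.0000 + 2.0500) = (3.5507, 2.0500)
link 1: phi[1] = 30 + 60 = 90 deg
  cos(90 deg) = 0.0000, sin(90 deg) = 1.0000
  joint[2] = (3.5507, 2.0500) + 11.2 * (0.0000, 1.0000) = (3.5507 + 0.0000, 2.0500 + 11.2000) = (3.5507, 13.2500)
link 2: phi[2] = 30 + 60 + 110 = 200 deg
  cos(200 deg) = -0.9397, sin(200 deg) = -0.3420
  joint[3] = (3.5507, 13.2500) + 5.2 * (-0.9397, -0.3420) = (3.5507 + -4.8864, 13.2500 + -1.7785) = (-1.3357, 11.4715)
link 3: phi[3] = 30 + 60 + 110 + 55 = 255 deg
  cos(255 deg) = -0.2588, sin(255 deg) = -0.9659
  joint[4] = (-1.3357, 11.4715) + 3.6 * (-0.2588, -0.9659) = (-1.3357 + -0.9317, 11.4715 + -3.4773) = (-2.2674, 7.9942)
End effector: (-2.2674, 7.9942)

Answer: -2.2674 7.9942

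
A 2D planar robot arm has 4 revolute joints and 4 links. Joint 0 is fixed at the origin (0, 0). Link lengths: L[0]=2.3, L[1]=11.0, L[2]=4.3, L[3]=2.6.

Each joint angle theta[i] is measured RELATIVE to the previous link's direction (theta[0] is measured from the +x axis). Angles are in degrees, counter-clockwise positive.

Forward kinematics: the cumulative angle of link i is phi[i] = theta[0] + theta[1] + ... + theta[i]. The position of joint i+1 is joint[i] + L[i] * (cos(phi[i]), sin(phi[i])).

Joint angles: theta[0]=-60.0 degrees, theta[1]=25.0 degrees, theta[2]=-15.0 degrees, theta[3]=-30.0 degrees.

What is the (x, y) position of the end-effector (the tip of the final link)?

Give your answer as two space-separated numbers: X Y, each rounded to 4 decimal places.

Answer: 13.3761 -14.1557

Derivation:
joint[0] = (0.0000, 0.0000)  (base)
link 0: phi[0] = -60 = -60 deg
  cos(-60 deg) = 0.5000, sin(-60 deg) = -0.8660
  joint[1] = (0.0000, 0.0000) + 2.3 * (0.5000, -0.8660) = (0.0000 + 1.1500, 0.0000 + -1.9919) = (1.1500, -1.9919)
link 1: phi[1] = -60 + 25 = -35 deg
  cos(-35 deg) = 0.8192, sin(-35 deg) = -0.5736
  joint[2] = (1.1500, -1.9919) + 11 * (0.8192, -0.5736) = (1.1500 + 9.0107, -1.9919 + -6.3093) = (10.1607, -8.3012)
link 2: phi[2] = -60 + 25 + -15 = -50 deg
  cos(-50 deg) = 0.6428, sin(-50 deg) = -0.7660
  joint[3] = (10.1607, -8.3012) + 4.3 * (0.6428, -0.7660) = (10.1607 + 2.7640, -8.3012 + -3.2940) = (12.9247, -11.5952)
link 3: phi[3] = -60 + 25 + -15 + -30 = -80 deg
  cos(-80 deg) = 0.1736, sin(-80 deg) = -0.9848
  joint[4] = (12.9247, -11.5952) + 2.6 * (0.1736, -0.9848) = (12.9247 + 0.4515, -11.5952 + -2.5605) = (13.3761, -14.1557)
End effector: (13.3761, -14.1557)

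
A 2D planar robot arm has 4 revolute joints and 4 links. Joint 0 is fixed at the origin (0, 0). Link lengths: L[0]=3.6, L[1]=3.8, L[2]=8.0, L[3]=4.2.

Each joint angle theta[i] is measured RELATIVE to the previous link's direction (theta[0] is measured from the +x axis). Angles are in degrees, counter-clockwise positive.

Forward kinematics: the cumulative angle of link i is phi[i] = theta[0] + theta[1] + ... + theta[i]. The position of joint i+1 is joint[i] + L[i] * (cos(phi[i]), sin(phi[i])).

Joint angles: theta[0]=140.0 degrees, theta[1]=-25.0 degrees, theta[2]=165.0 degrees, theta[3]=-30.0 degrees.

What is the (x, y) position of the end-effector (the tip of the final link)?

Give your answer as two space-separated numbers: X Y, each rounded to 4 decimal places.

joint[0] = (0.0000, 0.0000)  (base)
link 0: phi[0] = 140 = 140 deg
  cos(140 deg) = -0.7660, sin(140 deg) = 0.6428
  joint[1] = (0.0000, 0.0000) + 3.6 * (-0.7660, 0.6428) = (0.0000 + -2.7578, 0.0000 + 2.3140) = (-2.7578, 2.3140)
link 1: phi[1] = 140 + -25 = 115 deg
  cos(115 deg) = -0.4226, sin(115 deg) = 0.9063
  joint[2] = (-2.7578, 2.3140) + 3.8 * (-0.4226, 0.9063) = (-2.7578 + -1.6059, 2.3140 + 3.4440) = (-4.3637, 5.7580)
link 2: phi[2] = 140 + -25 + 165 = 280 deg
  cos(280 deg) = 0.1736, sin(280 deg) = -0.9848
  joint[3] = (-4.3637, 5.7580) + 8 * (0.1736, -0.9848) = (-4.3637 + 1.3892, 5.7580 + -7.8785) = (-2.9745, -2.1205)
link 3: phi[3] = 140 + -25 + 165 + -30 = 250 deg
  cos(250 deg) = -0.3420, sin(250 deg) = -0.9397
  joint[4] = (-2.9745, -2.1205) + 4.2 * (-0.3420, -0.9397) = (-2.9745 + -1.4365, -2.1205 + -3.9467) = (-4.4110, -6.0672)
End effector: (-4.4110, -6.0672)

Answer: -4.4110 -6.0672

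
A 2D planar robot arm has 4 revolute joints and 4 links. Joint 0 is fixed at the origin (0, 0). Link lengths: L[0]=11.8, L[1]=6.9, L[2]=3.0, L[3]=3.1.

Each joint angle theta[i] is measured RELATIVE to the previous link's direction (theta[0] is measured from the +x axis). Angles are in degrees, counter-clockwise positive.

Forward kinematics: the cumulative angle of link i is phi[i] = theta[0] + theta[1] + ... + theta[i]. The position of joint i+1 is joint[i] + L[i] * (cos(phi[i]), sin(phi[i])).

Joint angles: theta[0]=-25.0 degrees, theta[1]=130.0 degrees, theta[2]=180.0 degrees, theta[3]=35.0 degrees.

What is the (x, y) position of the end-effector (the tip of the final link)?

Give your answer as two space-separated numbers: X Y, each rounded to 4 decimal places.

joint[0] = (0.0000, 0.0000)  (base)
link 0: phi[0] = -25 = -25 deg
  cos(-25 deg) = 0.9063, sin(-25 deg) = -0.4226
  joint[1] = (0.0000, 0.0000) + 11.8 * (0.9063, -0.4226) = (0.0000 + 10.6944, 0.0000 + -4.9869) = (10.6944, -4.9869)
link 1: phi[1] = -25 + 130 = 105 deg
  cos(105 deg) = -0.2588, sin(105 deg) = 0.9659
  joint[2] = (10.6944, -4.9869) + 6.9 * (-0.2588, 0.9659) = (10.6944 + -1.7859, -4.9869 + 6.6649) = (8.9086, 1.6780)
link 2: phi[2] = -25 + 130 + 180 = 285 deg
  cos(285 deg) = 0.2588, sin(285 deg) = -0.9659
  joint[3] = (8.9086, 1.6780) + 3 * (0.2588, -0.9659) = (8.9086 + 0.7765, 1.6780 + -2.8978) = (9.6850, -1.2198)
link 3: phi[3] = -25 + 130 + 180 + 35 = 320 deg
  cos(320 deg) = 0.7660, sin(320 deg) = -0.6428
  joint[4] = (9.6850, -1.2198) + 3.1 * (0.7660, -0.6428) = (9.6850 + 2.3747, -1.2198 + -1.9926) = (12.0598, -3.2124)
End effector: (12.0598, -3.2124)

Answer: 12.0598 -3.2124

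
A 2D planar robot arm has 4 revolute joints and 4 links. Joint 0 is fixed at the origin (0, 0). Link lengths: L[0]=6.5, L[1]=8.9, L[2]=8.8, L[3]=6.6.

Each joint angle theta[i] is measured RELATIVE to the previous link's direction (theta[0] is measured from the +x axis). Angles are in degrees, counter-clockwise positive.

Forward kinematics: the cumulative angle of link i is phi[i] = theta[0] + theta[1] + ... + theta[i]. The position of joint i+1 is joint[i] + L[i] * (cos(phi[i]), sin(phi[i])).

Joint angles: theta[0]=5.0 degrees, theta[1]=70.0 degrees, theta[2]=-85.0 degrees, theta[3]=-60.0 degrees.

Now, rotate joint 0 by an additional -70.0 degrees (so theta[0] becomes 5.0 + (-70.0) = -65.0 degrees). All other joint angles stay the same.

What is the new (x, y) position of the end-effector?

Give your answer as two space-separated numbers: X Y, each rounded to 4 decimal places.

Answer: 8.0854 -18.0240

Derivation:
joint[0] = (0.0000, 0.0000)  (base)
link 0: phi[0] = -65 = -65 deg
  cos(-65 deg) = 0.4226, sin(-65 deg) = -0.9063
  joint[1] = (0.0000, 0.0000) + 6.5 * (0.4226, -0.9063) = (0.0000 + 2.7470, 0.0000 + -5.8910) = (2.7470, -5.8910)
link 1: phi[1] = -65 + 70 = 5 deg
  cos(5 deg) = 0.9962, sin(5 deg) = 0.0872
  joint[2] = (2.7470, -5.8910) + 8.9 * (0.9962, 0.0872) = (2.7470 + 8.8661, -5.8910 + 0.7757) = (11.6132, -5.1153)
link 2: phi[2] = -65 + 70 + -85 = -80 deg
  cos(-80 deg) = 0.1736, sin(-80 deg) = -0.9848
  joint[3] = (11.6132, -5.1153) + 8.8 * (0.1736, -0.9848) = (11.6132 + 1.5281, -5.1153 + -8.6663) = (13.1413, -13.7816)
link 3: phi[3] = -65 + 70 + -85 + -60 = -140 deg
  cos(-140 deg) = -0.7660, sin(-140 deg) = -0.6428
  joint[4] = (13.1413, -13.7816) + 6.6 * (-0.7660, -0.6428) = (13.1413 + -5.0559, -13.7816 + -4.2424) = (8.0854, -18.0240)
End effector: (8.0854, -18.0240)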